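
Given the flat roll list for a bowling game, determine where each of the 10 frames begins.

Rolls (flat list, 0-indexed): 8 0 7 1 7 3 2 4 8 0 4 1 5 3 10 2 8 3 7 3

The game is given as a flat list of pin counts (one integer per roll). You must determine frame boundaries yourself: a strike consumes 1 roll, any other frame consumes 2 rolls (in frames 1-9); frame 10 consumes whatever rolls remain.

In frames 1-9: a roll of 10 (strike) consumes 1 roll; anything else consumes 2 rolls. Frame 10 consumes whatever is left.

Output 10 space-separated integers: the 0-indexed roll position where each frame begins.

Frame 1 starts at roll index 0: rolls=8,0 (sum=8), consumes 2 rolls
Frame 2 starts at roll index 2: rolls=7,1 (sum=8), consumes 2 rolls
Frame 3 starts at roll index 4: rolls=7,3 (sum=10), consumes 2 rolls
Frame 4 starts at roll index 6: rolls=2,4 (sum=6), consumes 2 rolls
Frame 5 starts at roll index 8: rolls=8,0 (sum=8), consumes 2 rolls
Frame 6 starts at roll index 10: rolls=4,1 (sum=5), consumes 2 rolls
Frame 7 starts at roll index 12: rolls=5,3 (sum=8), consumes 2 rolls
Frame 8 starts at roll index 14: roll=10 (strike), consumes 1 roll
Frame 9 starts at roll index 15: rolls=2,8 (sum=10), consumes 2 rolls
Frame 10 starts at roll index 17: 3 remaining rolls

Answer: 0 2 4 6 8 10 12 14 15 17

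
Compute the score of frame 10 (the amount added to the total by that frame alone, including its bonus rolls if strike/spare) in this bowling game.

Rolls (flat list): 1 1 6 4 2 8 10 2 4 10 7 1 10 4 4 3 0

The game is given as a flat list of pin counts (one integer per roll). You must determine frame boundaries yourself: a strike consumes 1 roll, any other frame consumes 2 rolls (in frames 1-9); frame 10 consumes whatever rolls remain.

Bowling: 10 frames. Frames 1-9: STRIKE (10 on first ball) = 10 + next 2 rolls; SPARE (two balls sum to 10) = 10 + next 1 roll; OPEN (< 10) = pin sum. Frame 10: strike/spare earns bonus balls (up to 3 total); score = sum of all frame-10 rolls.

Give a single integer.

Answer: 3

Derivation:
Frame 1: OPEN (1+1=2). Cumulative: 2
Frame 2: SPARE (6+4=10). 10 + next roll (2) = 12. Cumulative: 14
Frame 3: SPARE (2+8=10). 10 + next roll (10) = 20. Cumulative: 34
Frame 4: STRIKE. 10 + next two rolls (2+4) = 16. Cumulative: 50
Frame 5: OPEN (2+4=6). Cumulative: 56
Frame 6: STRIKE. 10 + next two rolls (7+1) = 18. Cumulative: 74
Frame 7: OPEN (7+1=8). Cumulative: 82
Frame 8: STRIKE. 10 + next two rolls (4+4) = 18. Cumulative: 100
Frame 9: OPEN (4+4=8). Cumulative: 108
Frame 10: OPEN. Sum of all frame-10 rolls (3+0) = 3. Cumulative: 111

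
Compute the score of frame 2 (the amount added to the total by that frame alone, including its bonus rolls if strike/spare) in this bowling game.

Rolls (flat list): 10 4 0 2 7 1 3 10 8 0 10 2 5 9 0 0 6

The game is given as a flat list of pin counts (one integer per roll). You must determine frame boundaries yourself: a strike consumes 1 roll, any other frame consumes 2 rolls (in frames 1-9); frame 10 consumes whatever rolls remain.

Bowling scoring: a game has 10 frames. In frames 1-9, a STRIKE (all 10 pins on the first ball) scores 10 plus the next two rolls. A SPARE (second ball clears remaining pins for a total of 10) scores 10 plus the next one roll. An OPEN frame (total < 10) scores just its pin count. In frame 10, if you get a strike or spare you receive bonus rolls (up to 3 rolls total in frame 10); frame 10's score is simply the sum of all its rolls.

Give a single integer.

Frame 1: STRIKE. 10 + next two rolls (4+0) = 14. Cumulative: 14
Frame 2: OPEN (4+0=4). Cumulative: 18
Frame 3: OPEN (2+7=9). Cumulative: 27
Frame 4: OPEN (1+3=4). Cumulative: 31

Answer: 4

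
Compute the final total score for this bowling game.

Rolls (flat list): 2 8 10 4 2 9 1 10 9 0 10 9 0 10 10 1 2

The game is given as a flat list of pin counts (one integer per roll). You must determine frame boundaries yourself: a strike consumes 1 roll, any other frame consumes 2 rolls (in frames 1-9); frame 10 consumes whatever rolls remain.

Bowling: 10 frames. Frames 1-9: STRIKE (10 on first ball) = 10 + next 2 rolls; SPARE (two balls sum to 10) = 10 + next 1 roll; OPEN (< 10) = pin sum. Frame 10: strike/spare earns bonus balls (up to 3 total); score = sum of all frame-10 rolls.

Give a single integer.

Answer: 152

Derivation:
Frame 1: SPARE (2+8=10). 10 + next roll (10) = 20. Cumulative: 20
Frame 2: STRIKE. 10 + next two rolls (4+2) = 16. Cumulative: 36
Frame 3: OPEN (4+2=6). Cumulative: 42
Frame 4: SPARE (9+1=10). 10 + next roll (10) = 20. Cumulative: 62
Frame 5: STRIKE. 10 + next two rolls (9+0) = 19. Cumulative: 81
Frame 6: OPEN (9+0=9). Cumulative: 90
Frame 7: STRIKE. 10 + next two rolls (9+0) = 19. Cumulative: 109
Frame 8: OPEN (9+0=9). Cumulative: 118
Frame 9: STRIKE. 10 + next two rolls (10+1) = 21. Cumulative: 139
Frame 10: STRIKE. Sum of all frame-10 rolls (10+1+2) = 13. Cumulative: 152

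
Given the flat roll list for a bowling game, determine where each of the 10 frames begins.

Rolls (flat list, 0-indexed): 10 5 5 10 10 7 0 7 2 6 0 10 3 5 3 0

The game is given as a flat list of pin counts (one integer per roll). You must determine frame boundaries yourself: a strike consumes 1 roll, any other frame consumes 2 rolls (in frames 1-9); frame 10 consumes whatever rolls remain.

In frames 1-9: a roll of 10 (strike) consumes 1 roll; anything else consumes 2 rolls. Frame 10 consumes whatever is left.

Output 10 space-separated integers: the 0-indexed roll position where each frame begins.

Answer: 0 1 3 4 5 7 9 11 12 14

Derivation:
Frame 1 starts at roll index 0: roll=10 (strike), consumes 1 roll
Frame 2 starts at roll index 1: rolls=5,5 (sum=10), consumes 2 rolls
Frame 3 starts at roll index 3: roll=10 (strike), consumes 1 roll
Frame 4 starts at roll index 4: roll=10 (strike), consumes 1 roll
Frame 5 starts at roll index 5: rolls=7,0 (sum=7), consumes 2 rolls
Frame 6 starts at roll index 7: rolls=7,2 (sum=9), consumes 2 rolls
Frame 7 starts at roll index 9: rolls=6,0 (sum=6), consumes 2 rolls
Frame 8 starts at roll index 11: roll=10 (strike), consumes 1 roll
Frame 9 starts at roll index 12: rolls=3,5 (sum=8), consumes 2 rolls
Frame 10 starts at roll index 14: 2 remaining rolls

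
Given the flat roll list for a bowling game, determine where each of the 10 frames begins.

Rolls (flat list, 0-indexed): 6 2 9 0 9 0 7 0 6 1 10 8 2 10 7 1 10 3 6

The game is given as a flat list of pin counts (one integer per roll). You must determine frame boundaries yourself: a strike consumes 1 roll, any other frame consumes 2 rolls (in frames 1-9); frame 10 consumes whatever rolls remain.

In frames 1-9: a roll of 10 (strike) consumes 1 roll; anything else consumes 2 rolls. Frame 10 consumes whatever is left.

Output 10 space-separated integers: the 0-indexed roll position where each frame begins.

Answer: 0 2 4 6 8 10 11 13 14 16

Derivation:
Frame 1 starts at roll index 0: rolls=6,2 (sum=8), consumes 2 rolls
Frame 2 starts at roll index 2: rolls=9,0 (sum=9), consumes 2 rolls
Frame 3 starts at roll index 4: rolls=9,0 (sum=9), consumes 2 rolls
Frame 4 starts at roll index 6: rolls=7,0 (sum=7), consumes 2 rolls
Frame 5 starts at roll index 8: rolls=6,1 (sum=7), consumes 2 rolls
Frame 6 starts at roll index 10: roll=10 (strike), consumes 1 roll
Frame 7 starts at roll index 11: rolls=8,2 (sum=10), consumes 2 rolls
Frame 8 starts at roll index 13: roll=10 (strike), consumes 1 roll
Frame 9 starts at roll index 14: rolls=7,1 (sum=8), consumes 2 rolls
Frame 10 starts at roll index 16: 3 remaining rolls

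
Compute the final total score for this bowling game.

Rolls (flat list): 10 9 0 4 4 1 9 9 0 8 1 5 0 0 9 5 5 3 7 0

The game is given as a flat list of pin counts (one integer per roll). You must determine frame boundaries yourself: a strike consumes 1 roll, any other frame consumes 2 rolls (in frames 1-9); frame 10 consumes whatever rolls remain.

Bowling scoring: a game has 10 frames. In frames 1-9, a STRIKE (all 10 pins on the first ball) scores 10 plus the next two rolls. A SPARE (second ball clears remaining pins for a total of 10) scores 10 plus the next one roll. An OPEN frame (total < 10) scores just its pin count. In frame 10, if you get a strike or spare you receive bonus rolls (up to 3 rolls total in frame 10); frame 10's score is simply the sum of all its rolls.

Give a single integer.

Answer: 110

Derivation:
Frame 1: STRIKE. 10 + next two rolls (9+0) = 19. Cumulative: 19
Frame 2: OPEN (9+0=9). Cumulative: 28
Frame 3: OPEN (4+4=8). Cumulative: 36
Frame 4: SPARE (1+9=10). 10 + next roll (9) = 19. Cumulative: 55
Frame 5: OPEN (9+0=9). Cumulative: 64
Frame 6: OPEN (8+1=9). Cumulative: 73
Frame 7: OPEN (5+0=5). Cumulative: 78
Frame 8: OPEN (0+9=9). Cumulative: 87
Frame 9: SPARE (5+5=10). 10 + next roll (3) = 13. Cumulative: 100
Frame 10: SPARE. Sum of all frame-10 rolls (3+7+0) = 10. Cumulative: 110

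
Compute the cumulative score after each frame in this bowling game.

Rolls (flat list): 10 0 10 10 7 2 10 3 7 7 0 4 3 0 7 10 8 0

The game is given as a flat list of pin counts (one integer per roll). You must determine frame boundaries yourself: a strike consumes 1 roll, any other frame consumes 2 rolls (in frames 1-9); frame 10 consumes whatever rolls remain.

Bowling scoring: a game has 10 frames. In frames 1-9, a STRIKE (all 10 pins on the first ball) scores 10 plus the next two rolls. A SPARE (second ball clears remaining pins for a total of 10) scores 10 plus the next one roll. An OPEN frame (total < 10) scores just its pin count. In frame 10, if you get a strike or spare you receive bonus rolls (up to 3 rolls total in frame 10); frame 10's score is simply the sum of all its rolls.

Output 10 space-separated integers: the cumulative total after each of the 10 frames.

Frame 1: STRIKE. 10 + next two rolls (0+10) = 20. Cumulative: 20
Frame 2: SPARE (0+10=10). 10 + next roll (10) = 20. Cumulative: 40
Frame 3: STRIKE. 10 + next two rolls (7+2) = 19. Cumulative: 59
Frame 4: OPEN (7+2=9). Cumulative: 68
Frame 5: STRIKE. 10 + next two rolls (3+7) = 20. Cumulative: 88
Frame 6: SPARE (3+7=10). 10 + next roll (7) = 17. Cumulative: 105
Frame 7: OPEN (7+0=7). Cumulative: 112
Frame 8: OPEN (4+3=7). Cumulative: 119
Frame 9: OPEN (0+7=7). Cumulative: 126
Frame 10: STRIKE. Sum of all frame-10 rolls (10+8+0) = 18. Cumulative: 144

Answer: 20 40 59 68 88 105 112 119 126 144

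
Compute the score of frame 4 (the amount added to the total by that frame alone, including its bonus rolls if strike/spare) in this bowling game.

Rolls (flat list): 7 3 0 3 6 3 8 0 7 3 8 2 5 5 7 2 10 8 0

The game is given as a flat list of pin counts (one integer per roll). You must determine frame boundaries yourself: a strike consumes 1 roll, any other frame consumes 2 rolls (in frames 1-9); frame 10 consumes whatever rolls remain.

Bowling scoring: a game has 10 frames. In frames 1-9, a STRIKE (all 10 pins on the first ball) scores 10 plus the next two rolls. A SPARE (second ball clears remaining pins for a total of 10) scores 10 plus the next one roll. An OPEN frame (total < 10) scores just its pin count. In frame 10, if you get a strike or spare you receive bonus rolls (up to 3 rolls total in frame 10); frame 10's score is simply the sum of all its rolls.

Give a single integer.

Answer: 8

Derivation:
Frame 1: SPARE (7+3=10). 10 + next roll (0) = 10. Cumulative: 10
Frame 2: OPEN (0+3=3). Cumulative: 13
Frame 3: OPEN (6+3=9). Cumulative: 22
Frame 4: OPEN (8+0=8). Cumulative: 30
Frame 5: SPARE (7+3=10). 10 + next roll (8) = 18. Cumulative: 48
Frame 6: SPARE (8+2=10). 10 + next roll (5) = 15. Cumulative: 63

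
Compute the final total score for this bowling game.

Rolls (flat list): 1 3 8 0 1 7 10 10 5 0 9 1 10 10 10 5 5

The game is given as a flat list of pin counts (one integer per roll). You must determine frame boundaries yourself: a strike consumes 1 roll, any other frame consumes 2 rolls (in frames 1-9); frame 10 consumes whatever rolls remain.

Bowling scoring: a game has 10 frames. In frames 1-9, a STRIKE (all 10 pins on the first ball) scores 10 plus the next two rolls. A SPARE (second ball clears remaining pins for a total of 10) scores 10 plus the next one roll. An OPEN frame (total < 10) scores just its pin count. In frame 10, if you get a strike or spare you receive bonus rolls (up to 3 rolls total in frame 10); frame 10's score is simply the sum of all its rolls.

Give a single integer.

Answer: 160

Derivation:
Frame 1: OPEN (1+3=4). Cumulative: 4
Frame 2: OPEN (8+0=8). Cumulative: 12
Frame 3: OPEN (1+7=8). Cumulative: 20
Frame 4: STRIKE. 10 + next two rolls (10+5) = 25. Cumulative: 45
Frame 5: STRIKE. 10 + next two rolls (5+0) = 15. Cumulative: 60
Frame 6: OPEN (5+0=5). Cumulative: 65
Frame 7: SPARE (9+1=10). 10 + next roll (10) = 20. Cumulative: 85
Frame 8: STRIKE. 10 + next two rolls (10+10) = 30. Cumulative: 115
Frame 9: STRIKE. 10 + next two rolls (10+5) = 25. Cumulative: 140
Frame 10: STRIKE. Sum of all frame-10 rolls (10+5+5) = 20. Cumulative: 160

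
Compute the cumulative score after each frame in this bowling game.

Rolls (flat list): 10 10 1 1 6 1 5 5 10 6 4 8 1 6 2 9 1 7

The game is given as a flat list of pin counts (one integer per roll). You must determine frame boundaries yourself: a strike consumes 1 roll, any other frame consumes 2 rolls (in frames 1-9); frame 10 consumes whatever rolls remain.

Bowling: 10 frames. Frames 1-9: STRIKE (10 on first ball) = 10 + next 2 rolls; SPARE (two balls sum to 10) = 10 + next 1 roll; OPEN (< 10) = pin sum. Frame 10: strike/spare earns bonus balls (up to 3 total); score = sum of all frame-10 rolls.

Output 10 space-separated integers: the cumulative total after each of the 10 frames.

Answer: 21 33 35 42 62 82 100 109 117 134

Derivation:
Frame 1: STRIKE. 10 + next two rolls (10+1) = 21. Cumulative: 21
Frame 2: STRIKE. 10 + next two rolls (1+1) = 12. Cumulative: 33
Frame 3: OPEN (1+1=2). Cumulative: 35
Frame 4: OPEN (6+1=7). Cumulative: 42
Frame 5: SPARE (5+5=10). 10 + next roll (10) = 20. Cumulative: 62
Frame 6: STRIKE. 10 + next two rolls (6+4) = 20. Cumulative: 82
Frame 7: SPARE (6+4=10). 10 + next roll (8) = 18. Cumulative: 100
Frame 8: OPEN (8+1=9). Cumulative: 109
Frame 9: OPEN (6+2=8). Cumulative: 117
Frame 10: SPARE. Sum of all frame-10 rolls (9+1+7) = 17. Cumulative: 134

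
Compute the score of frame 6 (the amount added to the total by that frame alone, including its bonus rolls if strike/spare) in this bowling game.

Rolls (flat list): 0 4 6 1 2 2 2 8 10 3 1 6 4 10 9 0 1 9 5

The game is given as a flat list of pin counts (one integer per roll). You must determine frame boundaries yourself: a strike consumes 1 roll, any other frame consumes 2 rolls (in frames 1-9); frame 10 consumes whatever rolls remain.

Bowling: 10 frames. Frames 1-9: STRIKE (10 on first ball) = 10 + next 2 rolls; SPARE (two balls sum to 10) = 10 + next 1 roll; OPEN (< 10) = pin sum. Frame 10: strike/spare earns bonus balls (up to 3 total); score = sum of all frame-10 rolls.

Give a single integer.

Answer: 4

Derivation:
Frame 1: OPEN (0+4=4). Cumulative: 4
Frame 2: OPEN (6+1=7). Cumulative: 11
Frame 3: OPEN (2+2=4). Cumulative: 15
Frame 4: SPARE (2+8=10). 10 + next roll (10) = 20. Cumulative: 35
Frame 5: STRIKE. 10 + next two rolls (3+1) = 14. Cumulative: 49
Frame 6: OPEN (3+1=4). Cumulative: 53
Frame 7: SPARE (6+4=10). 10 + next roll (10) = 20. Cumulative: 73
Frame 8: STRIKE. 10 + next two rolls (9+0) = 19. Cumulative: 92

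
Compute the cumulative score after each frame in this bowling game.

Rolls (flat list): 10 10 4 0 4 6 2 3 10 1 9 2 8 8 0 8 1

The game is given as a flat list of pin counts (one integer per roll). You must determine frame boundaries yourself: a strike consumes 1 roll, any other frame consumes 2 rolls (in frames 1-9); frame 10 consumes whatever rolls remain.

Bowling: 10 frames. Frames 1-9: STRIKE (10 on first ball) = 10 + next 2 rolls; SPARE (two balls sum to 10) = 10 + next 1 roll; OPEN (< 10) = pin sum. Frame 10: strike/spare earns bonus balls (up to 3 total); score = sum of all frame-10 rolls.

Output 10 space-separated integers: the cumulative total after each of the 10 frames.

Answer: 24 38 42 54 59 79 91 109 117 126

Derivation:
Frame 1: STRIKE. 10 + next two rolls (10+4) = 24. Cumulative: 24
Frame 2: STRIKE. 10 + next two rolls (4+0) = 14. Cumulative: 38
Frame 3: OPEN (4+0=4). Cumulative: 42
Frame 4: SPARE (4+6=10). 10 + next roll (2) = 12. Cumulative: 54
Frame 5: OPEN (2+3=5). Cumulative: 59
Frame 6: STRIKE. 10 + next two rolls (1+9) = 20. Cumulative: 79
Frame 7: SPARE (1+9=10). 10 + next roll (2) = 12. Cumulative: 91
Frame 8: SPARE (2+8=10). 10 + next roll (8) = 18. Cumulative: 109
Frame 9: OPEN (8+0=8). Cumulative: 117
Frame 10: OPEN. Sum of all frame-10 rolls (8+1) = 9. Cumulative: 126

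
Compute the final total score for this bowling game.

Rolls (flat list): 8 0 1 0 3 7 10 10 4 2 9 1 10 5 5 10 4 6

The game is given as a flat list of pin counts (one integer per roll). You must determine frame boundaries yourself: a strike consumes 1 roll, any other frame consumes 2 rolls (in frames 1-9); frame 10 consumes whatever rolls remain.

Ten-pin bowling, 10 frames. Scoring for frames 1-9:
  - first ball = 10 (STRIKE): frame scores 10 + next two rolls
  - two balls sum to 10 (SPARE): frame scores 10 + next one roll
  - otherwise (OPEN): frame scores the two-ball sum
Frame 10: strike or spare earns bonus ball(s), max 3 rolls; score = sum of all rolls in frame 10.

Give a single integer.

Answer: 155

Derivation:
Frame 1: OPEN (8+0=8). Cumulative: 8
Frame 2: OPEN (1+0=1). Cumulative: 9
Frame 3: SPARE (3+7=10). 10 + next roll (10) = 20. Cumulative: 29
Frame 4: STRIKE. 10 + next two rolls (10+4) = 24. Cumulative: 53
Frame 5: STRIKE. 10 + next two rolls (4+2) = 16. Cumulative: 69
Frame 6: OPEN (4+2=6). Cumulative: 75
Frame 7: SPARE (9+1=10). 10 + next roll (10) = 20. Cumulative: 95
Frame 8: STRIKE. 10 + next two rolls (5+5) = 20. Cumulative: 115
Frame 9: SPARE (5+5=10). 10 + next roll (10) = 20. Cumulative: 135
Frame 10: STRIKE. Sum of all frame-10 rolls (10+4+6) = 20. Cumulative: 155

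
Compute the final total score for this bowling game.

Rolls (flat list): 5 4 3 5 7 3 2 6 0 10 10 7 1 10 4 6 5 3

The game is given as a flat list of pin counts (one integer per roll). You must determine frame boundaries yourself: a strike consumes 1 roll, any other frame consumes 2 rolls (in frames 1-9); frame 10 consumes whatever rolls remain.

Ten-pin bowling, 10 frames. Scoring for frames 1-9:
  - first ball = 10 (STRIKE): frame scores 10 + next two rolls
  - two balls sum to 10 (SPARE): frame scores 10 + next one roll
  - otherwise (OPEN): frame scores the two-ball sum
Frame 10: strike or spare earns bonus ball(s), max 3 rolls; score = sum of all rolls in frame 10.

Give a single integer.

Answer: 126

Derivation:
Frame 1: OPEN (5+4=9). Cumulative: 9
Frame 2: OPEN (3+5=8). Cumulative: 17
Frame 3: SPARE (7+3=10). 10 + next roll (2) = 12. Cumulative: 29
Frame 4: OPEN (2+6=8). Cumulative: 37
Frame 5: SPARE (0+10=10). 10 + next roll (10) = 20. Cumulative: 57
Frame 6: STRIKE. 10 + next two rolls (7+1) = 18. Cumulative: 75
Frame 7: OPEN (7+1=8). Cumulative: 83
Frame 8: STRIKE. 10 + next two rolls (4+6) = 20. Cumulative: 103
Frame 9: SPARE (4+6=10). 10 + next roll (5) = 15. Cumulative: 118
Frame 10: OPEN. Sum of all frame-10 rolls (5+3) = 8. Cumulative: 126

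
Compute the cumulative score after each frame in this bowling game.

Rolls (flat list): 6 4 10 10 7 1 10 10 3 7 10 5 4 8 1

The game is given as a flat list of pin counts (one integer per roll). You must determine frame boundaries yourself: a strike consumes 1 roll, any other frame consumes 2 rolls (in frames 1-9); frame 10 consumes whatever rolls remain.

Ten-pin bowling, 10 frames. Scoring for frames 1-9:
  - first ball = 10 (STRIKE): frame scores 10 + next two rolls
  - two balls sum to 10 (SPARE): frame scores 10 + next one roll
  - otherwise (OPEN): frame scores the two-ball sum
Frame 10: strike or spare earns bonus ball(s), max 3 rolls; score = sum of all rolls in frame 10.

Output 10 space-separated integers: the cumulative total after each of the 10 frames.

Frame 1: SPARE (6+4=10). 10 + next roll (10) = 20. Cumulative: 20
Frame 2: STRIKE. 10 + next two rolls (10+7) = 27. Cumulative: 47
Frame 3: STRIKE. 10 + next two rolls (7+1) = 18. Cumulative: 65
Frame 4: OPEN (7+1=8). Cumulative: 73
Frame 5: STRIKE. 10 + next two rolls (10+3) = 23. Cumulative: 96
Frame 6: STRIKE. 10 + next two rolls (3+7) = 20. Cumulative: 116
Frame 7: SPARE (3+7=10). 10 + next roll (10) = 20. Cumulative: 136
Frame 8: STRIKE. 10 + next two rolls (5+4) = 19. Cumulative: 155
Frame 9: OPEN (5+4=9). Cumulative: 164
Frame 10: OPEN. Sum of all frame-10 rolls (8+1) = 9. Cumulative: 173

Answer: 20 47 65 73 96 116 136 155 164 173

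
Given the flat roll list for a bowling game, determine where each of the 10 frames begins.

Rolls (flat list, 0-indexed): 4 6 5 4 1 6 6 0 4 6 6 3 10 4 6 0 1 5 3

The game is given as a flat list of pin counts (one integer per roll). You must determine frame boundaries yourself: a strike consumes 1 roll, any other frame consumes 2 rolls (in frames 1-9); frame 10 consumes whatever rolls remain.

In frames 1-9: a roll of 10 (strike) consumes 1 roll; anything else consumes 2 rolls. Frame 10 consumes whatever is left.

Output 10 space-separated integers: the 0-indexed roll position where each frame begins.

Frame 1 starts at roll index 0: rolls=4,6 (sum=10), consumes 2 rolls
Frame 2 starts at roll index 2: rolls=5,4 (sum=9), consumes 2 rolls
Frame 3 starts at roll index 4: rolls=1,6 (sum=7), consumes 2 rolls
Frame 4 starts at roll index 6: rolls=6,0 (sum=6), consumes 2 rolls
Frame 5 starts at roll index 8: rolls=4,6 (sum=10), consumes 2 rolls
Frame 6 starts at roll index 10: rolls=6,3 (sum=9), consumes 2 rolls
Frame 7 starts at roll index 12: roll=10 (strike), consumes 1 roll
Frame 8 starts at roll index 13: rolls=4,6 (sum=10), consumes 2 rolls
Frame 9 starts at roll index 15: rolls=0,1 (sum=1), consumes 2 rolls
Frame 10 starts at roll index 17: 2 remaining rolls

Answer: 0 2 4 6 8 10 12 13 15 17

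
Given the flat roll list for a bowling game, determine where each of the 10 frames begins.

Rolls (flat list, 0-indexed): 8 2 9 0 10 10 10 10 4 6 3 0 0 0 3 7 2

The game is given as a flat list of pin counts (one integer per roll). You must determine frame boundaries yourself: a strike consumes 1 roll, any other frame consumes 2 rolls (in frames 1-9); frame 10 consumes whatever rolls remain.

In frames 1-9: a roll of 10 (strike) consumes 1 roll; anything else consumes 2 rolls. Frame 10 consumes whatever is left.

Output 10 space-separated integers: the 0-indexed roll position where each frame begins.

Answer: 0 2 4 5 6 7 8 10 12 14

Derivation:
Frame 1 starts at roll index 0: rolls=8,2 (sum=10), consumes 2 rolls
Frame 2 starts at roll index 2: rolls=9,0 (sum=9), consumes 2 rolls
Frame 3 starts at roll index 4: roll=10 (strike), consumes 1 roll
Frame 4 starts at roll index 5: roll=10 (strike), consumes 1 roll
Frame 5 starts at roll index 6: roll=10 (strike), consumes 1 roll
Frame 6 starts at roll index 7: roll=10 (strike), consumes 1 roll
Frame 7 starts at roll index 8: rolls=4,6 (sum=10), consumes 2 rolls
Frame 8 starts at roll index 10: rolls=3,0 (sum=3), consumes 2 rolls
Frame 9 starts at roll index 12: rolls=0,0 (sum=0), consumes 2 rolls
Frame 10 starts at roll index 14: 3 remaining rolls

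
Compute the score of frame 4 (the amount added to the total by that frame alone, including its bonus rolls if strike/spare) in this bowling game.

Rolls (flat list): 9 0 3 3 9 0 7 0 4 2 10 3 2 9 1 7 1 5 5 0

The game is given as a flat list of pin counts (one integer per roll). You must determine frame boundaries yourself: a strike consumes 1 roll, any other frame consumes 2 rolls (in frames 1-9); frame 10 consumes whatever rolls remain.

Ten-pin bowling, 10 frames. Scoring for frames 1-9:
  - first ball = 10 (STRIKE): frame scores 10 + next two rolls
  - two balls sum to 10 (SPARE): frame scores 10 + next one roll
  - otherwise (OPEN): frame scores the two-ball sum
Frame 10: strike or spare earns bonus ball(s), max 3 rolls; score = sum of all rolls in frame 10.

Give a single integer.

Frame 1: OPEN (9+0=9). Cumulative: 9
Frame 2: OPEN (3+3=6). Cumulative: 15
Frame 3: OPEN (9+0=9). Cumulative: 24
Frame 4: OPEN (7+0=7). Cumulative: 31
Frame 5: OPEN (4+2=6). Cumulative: 37
Frame 6: STRIKE. 10 + next two rolls (3+2) = 15. Cumulative: 52

Answer: 7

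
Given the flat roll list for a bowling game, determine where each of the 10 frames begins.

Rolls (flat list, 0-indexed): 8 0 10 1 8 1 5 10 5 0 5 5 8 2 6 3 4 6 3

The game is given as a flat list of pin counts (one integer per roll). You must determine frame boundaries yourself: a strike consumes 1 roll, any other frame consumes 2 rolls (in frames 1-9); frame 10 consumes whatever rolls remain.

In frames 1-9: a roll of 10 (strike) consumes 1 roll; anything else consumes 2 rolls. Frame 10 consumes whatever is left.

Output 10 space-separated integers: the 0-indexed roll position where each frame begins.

Answer: 0 2 3 5 7 8 10 12 14 16

Derivation:
Frame 1 starts at roll index 0: rolls=8,0 (sum=8), consumes 2 rolls
Frame 2 starts at roll index 2: roll=10 (strike), consumes 1 roll
Frame 3 starts at roll index 3: rolls=1,8 (sum=9), consumes 2 rolls
Frame 4 starts at roll index 5: rolls=1,5 (sum=6), consumes 2 rolls
Frame 5 starts at roll index 7: roll=10 (strike), consumes 1 roll
Frame 6 starts at roll index 8: rolls=5,0 (sum=5), consumes 2 rolls
Frame 7 starts at roll index 10: rolls=5,5 (sum=10), consumes 2 rolls
Frame 8 starts at roll index 12: rolls=8,2 (sum=10), consumes 2 rolls
Frame 9 starts at roll index 14: rolls=6,3 (sum=9), consumes 2 rolls
Frame 10 starts at roll index 16: 3 remaining rolls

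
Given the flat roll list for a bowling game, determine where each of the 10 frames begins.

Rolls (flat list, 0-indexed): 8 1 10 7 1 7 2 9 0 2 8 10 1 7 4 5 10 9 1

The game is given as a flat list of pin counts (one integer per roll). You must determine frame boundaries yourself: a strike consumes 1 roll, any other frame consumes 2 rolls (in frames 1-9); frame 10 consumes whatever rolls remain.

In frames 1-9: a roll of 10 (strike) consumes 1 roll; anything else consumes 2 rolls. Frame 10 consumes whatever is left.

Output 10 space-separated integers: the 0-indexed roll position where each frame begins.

Frame 1 starts at roll index 0: rolls=8,1 (sum=9), consumes 2 rolls
Frame 2 starts at roll index 2: roll=10 (strike), consumes 1 roll
Frame 3 starts at roll index 3: rolls=7,1 (sum=8), consumes 2 rolls
Frame 4 starts at roll index 5: rolls=7,2 (sum=9), consumes 2 rolls
Frame 5 starts at roll index 7: rolls=9,0 (sum=9), consumes 2 rolls
Frame 6 starts at roll index 9: rolls=2,8 (sum=10), consumes 2 rolls
Frame 7 starts at roll index 11: roll=10 (strike), consumes 1 roll
Frame 8 starts at roll index 12: rolls=1,7 (sum=8), consumes 2 rolls
Frame 9 starts at roll index 14: rolls=4,5 (sum=9), consumes 2 rolls
Frame 10 starts at roll index 16: 3 remaining rolls

Answer: 0 2 3 5 7 9 11 12 14 16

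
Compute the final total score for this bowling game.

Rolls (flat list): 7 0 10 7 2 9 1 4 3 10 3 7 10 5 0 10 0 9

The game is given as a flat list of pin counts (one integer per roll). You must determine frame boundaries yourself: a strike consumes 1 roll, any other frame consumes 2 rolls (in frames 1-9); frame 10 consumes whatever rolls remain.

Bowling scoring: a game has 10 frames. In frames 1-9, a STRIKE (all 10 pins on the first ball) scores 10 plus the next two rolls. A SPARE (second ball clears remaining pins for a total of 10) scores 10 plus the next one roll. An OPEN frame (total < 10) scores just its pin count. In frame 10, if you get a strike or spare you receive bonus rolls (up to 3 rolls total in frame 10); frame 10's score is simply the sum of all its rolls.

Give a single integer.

Answer: 135

Derivation:
Frame 1: OPEN (7+0=7). Cumulative: 7
Frame 2: STRIKE. 10 + next two rolls (7+2) = 19. Cumulative: 26
Frame 3: OPEN (7+2=9). Cumulative: 35
Frame 4: SPARE (9+1=10). 10 + next roll (4) = 14. Cumulative: 49
Frame 5: OPEN (4+3=7). Cumulative: 56
Frame 6: STRIKE. 10 + next two rolls (3+7) = 20. Cumulative: 76
Frame 7: SPARE (3+7=10). 10 + next roll (10) = 20. Cumulative: 96
Frame 8: STRIKE. 10 + next two rolls (5+0) = 15. Cumulative: 111
Frame 9: OPEN (5+0=5). Cumulative: 116
Frame 10: STRIKE. Sum of all frame-10 rolls (10+0+9) = 19. Cumulative: 135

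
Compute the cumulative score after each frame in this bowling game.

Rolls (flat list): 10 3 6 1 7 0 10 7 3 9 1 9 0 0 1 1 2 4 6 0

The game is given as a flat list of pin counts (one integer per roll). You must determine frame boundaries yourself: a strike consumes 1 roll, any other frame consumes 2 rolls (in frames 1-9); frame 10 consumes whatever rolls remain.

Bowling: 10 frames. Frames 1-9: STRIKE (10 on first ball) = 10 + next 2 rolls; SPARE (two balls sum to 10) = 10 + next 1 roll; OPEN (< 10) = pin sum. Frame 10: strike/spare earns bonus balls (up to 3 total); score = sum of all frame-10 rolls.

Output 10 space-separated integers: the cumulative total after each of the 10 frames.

Answer: 19 28 36 53 72 91 100 101 104 114

Derivation:
Frame 1: STRIKE. 10 + next two rolls (3+6) = 19. Cumulative: 19
Frame 2: OPEN (3+6=9). Cumulative: 28
Frame 3: OPEN (1+7=8). Cumulative: 36
Frame 4: SPARE (0+10=10). 10 + next roll (7) = 17. Cumulative: 53
Frame 5: SPARE (7+3=10). 10 + next roll (9) = 19. Cumulative: 72
Frame 6: SPARE (9+1=10). 10 + next roll (9) = 19. Cumulative: 91
Frame 7: OPEN (9+0=9). Cumulative: 100
Frame 8: OPEN (0+1=1). Cumulative: 101
Frame 9: OPEN (1+2=3). Cumulative: 104
Frame 10: SPARE. Sum of all frame-10 rolls (4+6+0) = 10. Cumulative: 114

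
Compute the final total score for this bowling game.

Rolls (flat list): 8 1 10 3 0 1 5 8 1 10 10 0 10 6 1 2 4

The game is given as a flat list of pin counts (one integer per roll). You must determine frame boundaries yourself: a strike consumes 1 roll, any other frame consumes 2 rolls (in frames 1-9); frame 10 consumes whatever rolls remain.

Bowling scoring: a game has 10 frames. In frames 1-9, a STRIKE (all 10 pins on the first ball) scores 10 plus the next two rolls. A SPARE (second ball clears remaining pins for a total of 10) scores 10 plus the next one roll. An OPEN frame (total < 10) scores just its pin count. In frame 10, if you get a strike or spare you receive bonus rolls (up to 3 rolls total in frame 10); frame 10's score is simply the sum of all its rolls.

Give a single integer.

Answer: 109

Derivation:
Frame 1: OPEN (8+1=9). Cumulative: 9
Frame 2: STRIKE. 10 + next two rolls (3+0) = 13. Cumulative: 22
Frame 3: OPEN (3+0=3). Cumulative: 25
Frame 4: OPEN (1+5=6). Cumulative: 31
Frame 5: OPEN (8+1=9). Cumulative: 40
Frame 6: STRIKE. 10 + next two rolls (10+0) = 20. Cumulative: 60
Frame 7: STRIKE. 10 + next two rolls (0+10) = 20. Cumulative: 80
Frame 8: SPARE (0+10=10). 10 + next roll (6) = 16. Cumulative: 96
Frame 9: OPEN (6+1=7). Cumulative: 103
Frame 10: OPEN. Sum of all frame-10 rolls (2+4) = 6. Cumulative: 109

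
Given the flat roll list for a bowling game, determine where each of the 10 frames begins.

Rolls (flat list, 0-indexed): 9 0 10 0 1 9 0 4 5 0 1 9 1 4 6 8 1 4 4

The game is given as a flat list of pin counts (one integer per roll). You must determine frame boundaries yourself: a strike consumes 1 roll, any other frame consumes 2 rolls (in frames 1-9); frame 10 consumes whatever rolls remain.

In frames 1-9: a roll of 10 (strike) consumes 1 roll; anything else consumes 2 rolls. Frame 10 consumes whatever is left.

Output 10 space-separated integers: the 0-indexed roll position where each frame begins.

Answer: 0 2 3 5 7 9 11 13 15 17

Derivation:
Frame 1 starts at roll index 0: rolls=9,0 (sum=9), consumes 2 rolls
Frame 2 starts at roll index 2: roll=10 (strike), consumes 1 roll
Frame 3 starts at roll index 3: rolls=0,1 (sum=1), consumes 2 rolls
Frame 4 starts at roll index 5: rolls=9,0 (sum=9), consumes 2 rolls
Frame 5 starts at roll index 7: rolls=4,5 (sum=9), consumes 2 rolls
Frame 6 starts at roll index 9: rolls=0,1 (sum=1), consumes 2 rolls
Frame 7 starts at roll index 11: rolls=9,1 (sum=10), consumes 2 rolls
Frame 8 starts at roll index 13: rolls=4,6 (sum=10), consumes 2 rolls
Frame 9 starts at roll index 15: rolls=8,1 (sum=9), consumes 2 rolls
Frame 10 starts at roll index 17: 2 remaining rolls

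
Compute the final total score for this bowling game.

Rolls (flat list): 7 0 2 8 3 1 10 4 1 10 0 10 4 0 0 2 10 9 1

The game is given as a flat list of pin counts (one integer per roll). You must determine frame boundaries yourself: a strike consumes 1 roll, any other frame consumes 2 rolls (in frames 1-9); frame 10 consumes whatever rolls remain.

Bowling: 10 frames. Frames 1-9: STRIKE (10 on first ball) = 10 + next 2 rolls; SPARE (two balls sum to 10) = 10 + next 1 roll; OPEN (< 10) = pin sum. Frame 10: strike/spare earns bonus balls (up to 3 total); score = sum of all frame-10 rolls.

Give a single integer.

Answer: 104

Derivation:
Frame 1: OPEN (7+0=7). Cumulative: 7
Frame 2: SPARE (2+8=10). 10 + next roll (3) = 13. Cumulative: 20
Frame 3: OPEN (3+1=4). Cumulative: 24
Frame 4: STRIKE. 10 + next two rolls (4+1) = 15. Cumulative: 39
Frame 5: OPEN (4+1=5). Cumulative: 44
Frame 6: STRIKE. 10 + next two rolls (0+10) = 20. Cumulative: 64
Frame 7: SPARE (0+10=10). 10 + next roll (4) = 14. Cumulative: 78
Frame 8: OPEN (4+0=4). Cumulative: 82
Frame 9: OPEN (0+2=2). Cumulative: 84
Frame 10: STRIKE. Sum of all frame-10 rolls (10+9+1) = 20. Cumulative: 104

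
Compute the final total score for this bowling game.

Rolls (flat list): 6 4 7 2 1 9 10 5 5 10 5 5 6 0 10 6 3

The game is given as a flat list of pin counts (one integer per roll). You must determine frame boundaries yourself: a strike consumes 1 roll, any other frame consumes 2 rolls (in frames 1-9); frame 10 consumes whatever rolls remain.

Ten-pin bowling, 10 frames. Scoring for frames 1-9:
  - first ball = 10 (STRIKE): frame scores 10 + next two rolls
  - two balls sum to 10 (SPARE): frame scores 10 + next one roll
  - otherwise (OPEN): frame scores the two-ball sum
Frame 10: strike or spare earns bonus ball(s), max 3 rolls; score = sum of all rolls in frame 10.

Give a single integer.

Answer: 156

Derivation:
Frame 1: SPARE (6+4=10). 10 + next roll (7) = 17. Cumulative: 17
Frame 2: OPEN (7+2=9). Cumulative: 26
Frame 3: SPARE (1+9=10). 10 + next roll (10) = 20. Cumulative: 46
Frame 4: STRIKE. 10 + next two rolls (5+5) = 20. Cumulative: 66
Frame 5: SPARE (5+5=10). 10 + next roll (10) = 20. Cumulative: 86
Frame 6: STRIKE. 10 + next two rolls (5+5) = 20. Cumulative: 106
Frame 7: SPARE (5+5=10). 10 + next roll (6) = 16. Cumulative: 122
Frame 8: OPEN (6+0=6). Cumulative: 128
Frame 9: STRIKE. 10 + next two rolls (6+3) = 19. Cumulative: 147
Frame 10: OPEN. Sum of all frame-10 rolls (6+3) = 9. Cumulative: 156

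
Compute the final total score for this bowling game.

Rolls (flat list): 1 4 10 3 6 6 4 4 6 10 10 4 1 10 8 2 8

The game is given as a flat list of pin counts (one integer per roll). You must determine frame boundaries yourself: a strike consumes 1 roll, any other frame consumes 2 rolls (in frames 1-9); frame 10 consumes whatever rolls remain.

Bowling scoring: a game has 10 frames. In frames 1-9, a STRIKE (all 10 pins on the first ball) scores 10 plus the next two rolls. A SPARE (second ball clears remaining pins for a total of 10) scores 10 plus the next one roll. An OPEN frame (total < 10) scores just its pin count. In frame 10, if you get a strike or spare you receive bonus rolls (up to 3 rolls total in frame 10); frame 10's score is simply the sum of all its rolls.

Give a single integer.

Frame 1: OPEN (1+4=5). Cumulative: 5
Frame 2: STRIKE. 10 + next two rolls (3+6) = 19. Cumulative: 24
Frame 3: OPEN (3+6=9). Cumulative: 33
Frame 4: SPARE (6+4=10). 10 + next roll (4) = 14. Cumulative: 47
Frame 5: SPARE (4+6=10). 10 + next roll (10) = 20. Cumulative: 67
Frame 6: STRIKE. 10 + next two rolls (10+4) = 24. Cumulative: 91
Frame 7: STRIKE. 10 + next two rolls (4+1) = 15. Cumulative: 106
Frame 8: OPEN (4+1=5). Cumulative: 111
Frame 9: STRIKE. 10 + next two rolls (8+2) = 20. Cumulative: 131
Frame 10: SPARE. Sum of all frame-10 rolls (8+2+8) = 18. Cumulative: 149

Answer: 149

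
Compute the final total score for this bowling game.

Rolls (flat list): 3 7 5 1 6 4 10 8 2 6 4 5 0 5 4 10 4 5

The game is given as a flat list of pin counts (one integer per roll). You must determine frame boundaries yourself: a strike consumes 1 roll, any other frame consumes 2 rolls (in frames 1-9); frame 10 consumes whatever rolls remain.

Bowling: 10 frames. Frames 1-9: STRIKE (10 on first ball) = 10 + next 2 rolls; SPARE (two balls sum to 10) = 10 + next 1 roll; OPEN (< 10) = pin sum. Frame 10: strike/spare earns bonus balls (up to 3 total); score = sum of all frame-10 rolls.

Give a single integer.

Answer: 134

Derivation:
Frame 1: SPARE (3+7=10). 10 + next roll (5) = 15. Cumulative: 15
Frame 2: OPEN (5+1=6). Cumulative: 21
Frame 3: SPARE (6+4=10). 10 + next roll (10) = 20. Cumulative: 41
Frame 4: STRIKE. 10 + next two rolls (8+2) = 20. Cumulative: 61
Frame 5: SPARE (8+2=10). 10 + next roll (6) = 16. Cumulative: 77
Frame 6: SPARE (6+4=10). 10 + next roll (5) = 15. Cumulative: 92
Frame 7: OPEN (5+0=5). Cumulative: 97
Frame 8: OPEN (5+4=9). Cumulative: 106
Frame 9: STRIKE. 10 + next two rolls (4+5) = 19. Cumulative: 125
Frame 10: OPEN. Sum of all frame-10 rolls (4+5) = 9. Cumulative: 134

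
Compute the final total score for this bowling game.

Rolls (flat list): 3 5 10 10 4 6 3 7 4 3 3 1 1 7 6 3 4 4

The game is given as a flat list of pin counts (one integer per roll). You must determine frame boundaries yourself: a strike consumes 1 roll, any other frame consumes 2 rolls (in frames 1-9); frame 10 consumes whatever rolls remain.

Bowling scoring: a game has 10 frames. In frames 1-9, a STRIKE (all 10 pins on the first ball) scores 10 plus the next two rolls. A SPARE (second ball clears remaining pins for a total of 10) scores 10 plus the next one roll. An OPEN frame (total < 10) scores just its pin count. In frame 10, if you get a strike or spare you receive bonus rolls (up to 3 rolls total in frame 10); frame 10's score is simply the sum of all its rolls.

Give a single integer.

Frame 1: OPEN (3+5=8). Cumulative: 8
Frame 2: STRIKE. 10 + next two rolls (10+4) = 24. Cumulative: 32
Frame 3: STRIKE. 10 + next two rolls (4+6) = 20. Cumulative: 52
Frame 4: SPARE (4+6=10). 10 + next roll (3) = 13. Cumulative: 65
Frame 5: SPARE (3+7=10). 10 + next roll (4) = 14. Cumulative: 79
Frame 6: OPEN (4+3=7). Cumulative: 86
Frame 7: OPEN (3+1=4). Cumulative: 90
Frame 8: OPEN (1+7=8). Cumulative: 98
Frame 9: OPEN (6+3=9). Cumulative: 107
Frame 10: OPEN. Sum of all frame-10 rolls (4+4) = 8. Cumulative: 115

Answer: 115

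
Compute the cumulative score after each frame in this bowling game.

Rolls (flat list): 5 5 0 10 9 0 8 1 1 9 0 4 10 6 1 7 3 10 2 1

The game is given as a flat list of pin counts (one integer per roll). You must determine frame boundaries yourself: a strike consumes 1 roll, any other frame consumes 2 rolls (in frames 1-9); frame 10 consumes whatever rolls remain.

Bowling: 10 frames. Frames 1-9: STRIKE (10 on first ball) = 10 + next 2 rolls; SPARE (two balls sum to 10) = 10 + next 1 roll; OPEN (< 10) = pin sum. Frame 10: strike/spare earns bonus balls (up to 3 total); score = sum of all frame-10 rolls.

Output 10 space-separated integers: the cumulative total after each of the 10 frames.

Answer: 10 29 38 47 57 61 78 85 105 118

Derivation:
Frame 1: SPARE (5+5=10). 10 + next roll (0) = 10. Cumulative: 10
Frame 2: SPARE (0+10=10). 10 + next roll (9) = 19. Cumulative: 29
Frame 3: OPEN (9+0=9). Cumulative: 38
Frame 4: OPEN (8+1=9). Cumulative: 47
Frame 5: SPARE (1+9=10). 10 + next roll (0) = 10. Cumulative: 57
Frame 6: OPEN (0+4=4). Cumulative: 61
Frame 7: STRIKE. 10 + next two rolls (6+1) = 17. Cumulative: 78
Frame 8: OPEN (6+1=7). Cumulative: 85
Frame 9: SPARE (7+3=10). 10 + next roll (10) = 20. Cumulative: 105
Frame 10: STRIKE. Sum of all frame-10 rolls (10+2+1) = 13. Cumulative: 118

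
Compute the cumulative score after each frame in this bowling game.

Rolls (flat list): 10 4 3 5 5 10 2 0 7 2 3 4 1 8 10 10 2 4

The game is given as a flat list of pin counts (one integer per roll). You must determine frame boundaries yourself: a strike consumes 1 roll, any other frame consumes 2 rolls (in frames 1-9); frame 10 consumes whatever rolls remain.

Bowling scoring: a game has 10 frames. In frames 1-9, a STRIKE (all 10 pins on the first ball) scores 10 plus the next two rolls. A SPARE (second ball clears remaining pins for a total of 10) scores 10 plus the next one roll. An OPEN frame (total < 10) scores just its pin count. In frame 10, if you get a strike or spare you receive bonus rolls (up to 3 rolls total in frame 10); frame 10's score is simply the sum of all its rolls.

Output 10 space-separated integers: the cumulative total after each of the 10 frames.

Frame 1: STRIKE. 10 + next two rolls (4+3) = 17. Cumulative: 17
Frame 2: OPEN (4+3=7). Cumulative: 24
Frame 3: SPARE (5+5=10). 10 + next roll (10) = 20. Cumulative: 44
Frame 4: STRIKE. 10 + next two rolls (2+0) = 12. Cumulative: 56
Frame 5: OPEN (2+0=2). Cumulative: 58
Frame 6: OPEN (7+2=9). Cumulative: 67
Frame 7: OPEN (3+4=7). Cumulative: 74
Frame 8: OPEN (1+8=9). Cumulative: 83
Frame 9: STRIKE. 10 + next two rolls (10+2) = 22. Cumulative: 105
Frame 10: STRIKE. Sum of all frame-10 rolls (10+2+4) = 16. Cumulative: 121

Answer: 17 24 44 56 58 67 74 83 105 121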